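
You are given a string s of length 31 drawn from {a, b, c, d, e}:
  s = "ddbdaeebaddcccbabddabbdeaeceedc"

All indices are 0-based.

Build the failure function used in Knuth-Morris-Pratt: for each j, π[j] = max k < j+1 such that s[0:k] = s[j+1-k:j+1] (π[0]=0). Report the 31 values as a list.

π[0] = 0
j=1 s[j]='d': π[1]=1 (border 'd')
j=2 s[j]='b': k: 1→0; π[2]=0 (border '')
j=3 s[j]='d': π[3]=1 (border 'd')
j=4 s[j]='a': k: 1→0; π[4]=0 (border '')
j=5 s[j]='e': π[5]=0 (border '')
j=6 s[j]='e': π[6]=0 (border '')
j=7 s[j]='b': π[7]=0 (border '')
j=8 s[j]='a': π[8]=0 (border '')
j=9 s[j]='d': π[9]=1 (border 'd')
j=10 s[j]='d': π[10]=2 (border 'dd')
j=11 s[j]='c': k: 2→1→0; π[11]=0 (border '')
j=12 s[j]='c': π[12]=0 (border '')
j=13 s[j]='c': π[13]=0 (border '')
j=14 s[j]='b': π[14]=0 (border '')
j=15 s[j]='a': π[15]=0 (border '')
j=16 s[j]='b': π[16]=0 (border '')
j=17 s[j]='d': π[17]=1 (border 'd')
j=18 s[j]='d': π[18]=2 (border 'dd')
j=19 s[j]='a': k: 2→1→0; π[19]=0 (border '')
j=20 s[j]='b': π[20]=0 (border '')
j=21 s[j]='b': π[21]=0 (border '')
j=22 s[j]='d': π[22]=1 (border 'd')
j=23 s[j]='e': k: 1→0; π[23]=0 (border '')
j=24 s[j]='a': π[24]=0 (border '')
j=25 s[j]='e': π[25]=0 (border '')
j=26 s[j]='c': π[26]=0 (border '')
j=27 s[j]='e': π[27]=0 (border '')
j=28 s[j]='e': π[28]=0 (border '')
j=29 s[j]='d': π[29]=1 (border 'd')
j=30 s[j]='c': k: 1→0; π[30]=0 (border '')

[0, 1, 0, 1, 0, 0, 0, 0, 0, 1, 2, 0, 0, 0, 0, 0, 0, 1, 2, 0, 0, 0, 1, 0, 0, 0, 0, 0, 0, 1, 0]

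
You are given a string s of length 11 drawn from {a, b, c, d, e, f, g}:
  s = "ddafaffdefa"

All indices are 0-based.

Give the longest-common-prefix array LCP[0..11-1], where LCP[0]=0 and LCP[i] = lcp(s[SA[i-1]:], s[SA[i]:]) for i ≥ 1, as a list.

[0, 1, 2, 0, 1, 1, 0, 0, 2, 1, 1]

rank | idx | suffix
   0 |  10 | a
   1 |   2 | afaffdefa
   2 |   4 | affdefa
   3 |   1 | dafaffdefa
   4 |   0 | ddafaffdefa
   5 |   7 | defa
   6 |   8 | efa
   7 |   9 | fa
   8 |   3 | faffdefa
   9 |   6 | fdefa
  10 |   5 | ffdefa

SA = [10, 2, 4, 1, 0, 7, 8, 9, 3, 6, 5]
i: (SA[i-1],SA[i]) lcp shared
  1: (10,2) 1 'a'
  2: (2,4) 2 'af'
  3: (4,1) 0 ''
  4: (1,0) 1 'd'
  5: (0,7) 1 'd'
  6: (7,8) 0 ''
  7: (8,9) 0 ''
  8: (9,3) 2 'fa'
  9: (3,6) 1 'f'
  10: (6,5) 1 'f'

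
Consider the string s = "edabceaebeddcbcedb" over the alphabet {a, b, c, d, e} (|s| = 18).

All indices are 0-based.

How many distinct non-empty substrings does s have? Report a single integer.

153

rank | idx | suffix
   0 |   2 | abceaebeddcbcedb
   1 |   6 | aebeddcbcedb
   2 |  17 | b
   3 |   3 | bceaebeddcbcedb
   4 |  13 | bcedb
   5 |   8 | beddcbcedb
   6 |  12 | cbcedb
   7 |   4 | ceaebeddcbcedb
   8 |  14 | cedb
   9 |   1 | dabceaebeddcbcedb
  10 |  16 | db
  11 |  11 | dcbcedb
  12 |  10 | ddcbcedb
  13 |   5 | eaebeddcbcedb
  14 |   7 | ebeddcbcedb
  15 |   0 | edabceaebeddcbcedb
  16 |  15 | edb
  17 |   9 | eddcbcedb

SA = [2, 6, 17, 3, 13, 8, 12, 4, 14, 1, 16, 11, 10, 5, 7, 0, 15, 9]
i: (SA[i-1],SA[i]) lcp shared
  1: (2,6) 1 'a'
  2: (6,17) 0 ''
  3: (17,3) 1 'b'
  4: (3,13) 3 'bce'
  5: (13,8) 1 'b'
  6: (8,12) 0 ''
  7: (12,4) 1 'c'
  8: (4,14) 2 'ce'
  9: (14,1) 0 ''
  10: (1,16) 1 'd'
  11: (16,11) 1 'd'
  12: (11,10) 1 'd'
  13: (10,5) 0 ''
  14: (5,7) 1 'e'
  15: (7,0) 1 'e'
  16: (0,15) 2 'ed'
  17: (15,9) 2 'ed'

n(n+1)/2 = 18·19/2 = 171
Σ LCP = 0 + 1 + 0 + 1 + 3 + 1 + 0 + 1 + 2 + 0 + 1 + 1 + 1 + 0 + 1 + 1 + 2 + 2 = 18
distinct = 171 − 18 = 153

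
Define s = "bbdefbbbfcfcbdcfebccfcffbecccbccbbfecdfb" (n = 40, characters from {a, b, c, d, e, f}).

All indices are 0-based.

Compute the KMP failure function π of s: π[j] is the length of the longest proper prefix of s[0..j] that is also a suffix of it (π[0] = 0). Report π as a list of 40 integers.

[0, 1, 0, 0, 0, 1, 2, 2, 0, 0, 0, 0, 1, 0, 0, 0, 0, 1, 0, 0, 0, 0, 0, 0, 1, 0, 0, 0, 0, 1, 0, 0, 1, 2, 0, 0, 0, 0, 0, 1]

π[0] = 0
j=1 s[j]='b': π[1]=1 (border 'b')
j=2 s[j]='d': k: 1→0; π[2]=0 (border '')
j=3 s[j]='e': π[3]=0 (border '')
j=4 s[j]='f': π[4]=0 (border '')
j=5 s[j]='b': π[5]=1 (border 'b')
j=6 s[j]='b': π[6]=2 (border 'bb')
j=7 s[j]='b': k: 2→1; π[7]=2 (border 'bb')
j=8 s[j]='f': k: 2→1→0; π[8]=0 (border '')
j=9 s[j]='c': π[9]=0 (border '')
j=10 s[j]='f': π[10]=0 (border '')
j=11 s[j]='c': π[11]=0 (border '')
j=12 s[j]='b': π[12]=1 (border 'b')
j=13 s[j]='d': k: 1→0; π[13]=0 (border '')
j=14 s[j]='c': π[14]=0 (border '')
j=15 s[j]='f': π[15]=0 (border '')
j=16 s[j]='e': π[16]=0 (border '')
j=17 s[j]='b': π[17]=1 (border 'b')
j=18 s[j]='c': k: 1→0; π[18]=0 (border '')
j=19 s[j]='c': π[19]=0 (border '')
j=20 s[j]='f': π[20]=0 (border '')
j=21 s[j]='c': π[21]=0 (border '')
j=22 s[j]='f': π[22]=0 (border '')
j=23 s[j]='f': π[23]=0 (border '')
j=24 s[j]='b': π[24]=1 (border 'b')
j=25 s[j]='e': k: 1→0; π[25]=0 (border '')
j=26 s[j]='c': π[26]=0 (border '')
j=27 s[j]='c': π[27]=0 (border '')
j=28 s[j]='c': π[28]=0 (border '')
j=29 s[j]='b': π[29]=1 (border 'b')
j=30 s[j]='c': k: 1→0; π[30]=0 (border '')
j=31 s[j]='c': π[31]=0 (border '')
j=32 s[j]='b': π[32]=1 (border 'b')
j=33 s[j]='b': π[33]=2 (border 'bb')
j=34 s[j]='f': k: 2→1→0; π[34]=0 (border '')
j=35 s[j]='e': π[35]=0 (border '')
j=36 s[j]='c': π[36]=0 (border '')
j=37 s[j]='d': π[37]=0 (border '')
j=38 s[j]='f': π[38]=0 (border '')
j=39 s[j]='b': π[39]=1 (border 'b')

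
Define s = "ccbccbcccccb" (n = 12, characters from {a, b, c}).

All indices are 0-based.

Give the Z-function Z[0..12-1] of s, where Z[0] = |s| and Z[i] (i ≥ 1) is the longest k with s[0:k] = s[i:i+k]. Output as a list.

[12, 1, 0, 5, 1, 0, 2, 2, 2, 3, 1, 0]

Z[0]=12
i=1: fresh scan; Z[1]=1 grow→box=[1,2)
i=2: fresh scan; Z[2]=0
i=3: fresh scan; Z[3]=5 grow→box=[3,8)
i=4: min(r-i=4, Z[1]=1)=1; Z[4]=1
i=5: min(r-i=3, Z[2]=0)=0; Z[5]=0
i=6: min(r-i=2, Z[3]=5)=2; Z[6]=2
i=7: min(r-i=1, Z[4]=1)=1; Z[7]=2 grow→box=[7,9)
i=8: min(r-i=1, Z[1]=1)=1; Z[8]=2 grow→box=[8,10)
i=9: min(r-i=1, Z[1]=1)=1; Z[9]=3 grow→box=[9,12)
i=10: min(r-i=2, Z[1]=1)=1; Z[10]=1
i=11: min(r-i=1, Z[2]=0)=0; Z[11]=0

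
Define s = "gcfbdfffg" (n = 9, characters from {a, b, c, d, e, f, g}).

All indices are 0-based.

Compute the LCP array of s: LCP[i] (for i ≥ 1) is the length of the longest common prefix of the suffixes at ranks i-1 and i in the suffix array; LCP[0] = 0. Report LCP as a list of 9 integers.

[0, 0, 0, 0, 1, 2, 1, 0, 1]

sorted suffixes:
  #0 SA[0]=3  'bdfffg'
  #1 SA[1]=1  'cfbdfffg'
  #2 SA[2]=4  'dfffg'
  #3 SA[3]=2  'fbdfffg'
  #4 SA[4]=5  'fffg'
  #5 SA[5]=6  'ffg'
  #6 SA[6]=7  'fg'
  #7 SA[7]=8  'g'
  #8 SA[8]=0  'gcfbdfffg'

SA = [3, 1, 4, 2, 5, 6, 7, 8, 0]
i: (SA[i-1],SA[i]) lcp shared
  1: (3,1) 0 ''
  2: (1,4) 0 ''
  3: (4,2) 0 ''
  4: (2,5) 1 'f'
  5: (5,6) 2 'ff'
  6: (6,7) 1 'f'
  7: (7,8) 0 ''
  8: (8,0) 1 'g'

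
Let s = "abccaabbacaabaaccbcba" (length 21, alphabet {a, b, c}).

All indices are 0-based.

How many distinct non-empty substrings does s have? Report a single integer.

sorted suffixes:
  #0 SA[0]=20  'a'
  #1 SA[1]=10  'aabaaccbcba'
  #2 SA[2]=4  'aabbacaabaaccbcba'
  #3 SA[3]=13  'aaccbcba'
  #4 SA[4]=11  'abaaccbcba'
  #5 SA[5]=5  'abbacaabaaccbcba'
  #6 SA[6]=0  'abccaabbacaabaaccbcba'
  #7 SA[7]=8  'acaabaaccbcba'
  #8 SA[8]=14  'accbcba'
  #9 SA[9]=19  'ba'
  #10 SA[10]=12  'baaccbcba'
  #11 SA[11]=7  'bacaabaaccbcba'
  #12 SA[12]=6  'bbacaabaaccbcba'
  #13 SA[13]=17  'bcba'
  #14 SA[14]=1  'bccaabbacaabaaccbcba'
  #15 SA[15]=9  'caabaaccbcba'
  #16 SA[16]=3  'caabbacaabaaccbcba'
  #17 SA[17]=18  'cba'
  #18 SA[18]=16  'cbcba'
  #19 SA[19]=2  'ccaabbacaabaaccbcba'
  #20 SA[20]=15  'ccbcba'

SA = [20, 10, 4, 13, 11, 5, 0, 8, 14, 19, 12, 7, 6, 17, 1, 9, 3, 18, 16, 2, 15]
i: (SA[i-1],SA[i]) lcp shared
  1: (20,10) 1 'a'
  2: (10,4) 3 'aab'
  3: (4,13) 2 'aa'
  4: (13,11) 1 'a'
  5: (11,5) 2 'ab'
  6: (5,0) 2 'ab'
  7: (0,8) 1 'a'
  8: (8,14) 2 'ac'
  9: (14,19) 0 ''
  10: (19,12) 2 'ba'
  11: (12,7) 2 'ba'
  12: (7,6) 1 'b'
  13: (6,17) 1 'b'
  14: (17,1) 2 'bc'
  15: (1,9) 0 ''
  16: (9,3) 4 'caab'
  17: (3,18) 1 'c'
  18: (18,16) 2 'cb'
  19: (16,2) 1 'c'
  20: (2,15) 2 'cc'

n(n+1)/2 = 21·22/2 = 231
Σ LCP = 0 + 1 + 3 + 2 + 1 + 2 + 2 + 1 + 2 + 0 + 2 + 2 + 1 + 1 + 2 + 0 + 4 + 1 + 2 + 1 + 2 = 32
distinct = 231 − 32 = 199

199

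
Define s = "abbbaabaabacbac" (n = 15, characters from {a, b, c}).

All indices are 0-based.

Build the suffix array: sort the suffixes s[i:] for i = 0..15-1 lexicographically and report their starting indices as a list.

[4, 7, 5, 8, 0, 13, 10, 3, 6, 12, 9, 2, 1, 14, 11]

sorted suffixes:
  #0 SA[0]=4  'aabaabacbac'
  #1 SA[1]=7  'aabacbac'
  #2 SA[2]=5  'abaabacbac'
  #3 SA[3]=8  'abacbac'
  #4 SA[4]=0  'abbbaabaabacbac'
  #5 SA[5]=13  'ac'
  #6 SA[6]=10  'acbac'
  #7 SA[7]=3  'baabaabacbac'
  #8 SA[8]=6  'baabacbac'
  #9 SA[9]=12  'bac'
  #10 SA[10]=9  'bacbac'
  #11 SA[11]=2  'bbaabaabacbac'
  #12 SA[12]=1  'bbbaabaabacbac'
  #13 SA[13]=14  'c'
  #14 SA[14]=11  'cbac'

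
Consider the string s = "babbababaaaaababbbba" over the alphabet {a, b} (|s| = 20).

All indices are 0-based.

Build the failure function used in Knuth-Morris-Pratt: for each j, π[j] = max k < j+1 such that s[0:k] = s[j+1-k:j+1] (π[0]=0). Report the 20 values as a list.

π[0] = 0
j=1 s[j]='a': π[1]=0 (border '')
j=2 s[j]='b': π[2]=1 (border 'b')
j=3 s[j]='b': k: 1→0; π[3]=1 (border 'b')
j=4 s[j]='a': π[4]=2 (border 'ba')
j=5 s[j]='b': π[5]=3 (border 'bab')
j=6 s[j]='a': k: 3→1; π[6]=2 (border 'ba')
j=7 s[j]='b': π[7]=3 (border 'bab')
j=8 s[j]='a': k: 3→1; π[8]=2 (border 'ba')
j=9 s[j]='a': k: 2→0; π[9]=0 (border '')
j=10 s[j]='a': π[10]=0 (border '')
j=11 s[j]='a': π[11]=0 (border '')
j=12 s[j]='a': π[12]=0 (border '')
j=13 s[j]='b': π[13]=1 (border 'b')
j=14 s[j]='a': π[14]=2 (border 'ba')
j=15 s[j]='b': π[15]=3 (border 'bab')
j=16 s[j]='b': π[16]=4 (border 'babb')
j=17 s[j]='b': k: 4→1→0; π[17]=1 (border 'b')
j=18 s[j]='b': k: 1→0; π[18]=1 (border 'b')
j=19 s[j]='a': π[19]=2 (border 'ba')

[0, 0, 1, 1, 2, 3, 2, 3, 2, 0, 0, 0, 0, 1, 2, 3, 4, 1, 1, 2]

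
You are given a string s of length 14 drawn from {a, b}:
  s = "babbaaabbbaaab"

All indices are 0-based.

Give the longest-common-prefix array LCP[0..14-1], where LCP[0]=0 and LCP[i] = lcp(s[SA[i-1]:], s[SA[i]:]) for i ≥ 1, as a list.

sorted suffixes:
  #0 SA[0]=10  'aaab'
  #1 SA[1]=4  'aaabbbaaab'
  #2 SA[2]=11  'aab'
  #3 SA[3]=5  'aabbbaaab'
  #4 SA[4]=12  'ab'
  #5 SA[5]=1  'abbaaabbbaaab'
  #6 SA[6]=6  'abbbaaab'
  #7 SA[7]=13  'b'
  #8 SA[8]=9  'baaab'
  #9 SA[9]=3  'baaabbbaaab'
  #10 SA[10]=0  'babbaaabbbaaab'
  #11 SA[11]=8  'bbaaab'
  #12 SA[12]=2  'bbaaabbbaaab'
  #13 SA[13]=7  'bbbaaab'

SA = [10, 4, 11, 5, 12, 1, 6, 13, 9, 3, 0, 8, 2, 7]
[i] adj suffixes → lcp
  [1] 10/4 → 4 ('aaab')
  [2] 4/11 → 2 ('aa')
  [3] 11/5 → 3 ('aab')
  [4] 5/12 → 1 ('a')
  [5] 12/1 → 2 ('ab')
  [6] 1/6 → 3 ('abb')
  [7] 6/13 → 0 ('')
  [8] 13/9 → 1 ('b')
  [9] 9/3 → 5 ('baaab')
  [10] 3/0 → 2 ('ba')
  [11] 0/8 → 1 ('b')
  [12] 8/2 → 6 ('bbaaab')
  [13] 2/7 → 2 ('bb')

[0, 4, 2, 3, 1, 2, 3, 0, 1, 5, 2, 1, 6, 2]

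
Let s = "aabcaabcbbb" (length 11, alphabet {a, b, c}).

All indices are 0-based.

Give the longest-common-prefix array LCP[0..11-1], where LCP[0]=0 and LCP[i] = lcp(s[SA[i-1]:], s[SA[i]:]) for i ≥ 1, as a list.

rank→(start, suffix):
  0 → (0, 'aabcaabcbbb')
  1 → (4, 'aabcbbb')
  2 → (1, 'abcaabcbbb')
  3 → (5, 'abcbbb')
  4 → (10, 'b')
  5 → (9, 'bb')
  6 → (8, 'bbb')
  7 → (2, 'bcaabcbbb')
  8 → (6, 'bcbbb')
  9 → (3, 'caabcbbb')
  10 → (7, 'cbbb')

SA = [0, 4, 1, 5, 10, 9, 8, 2, 6, 3, 7]
i: (SA[i-1],SA[i]) lcp shared
  1: (0,4) 4 'aabc'
  2: (4,1) 1 'a'
  3: (1,5) 3 'abc'
  4: (5,10) 0 ''
  5: (10,9) 1 'b'
  6: (9,8) 2 'bb'
  7: (8,2) 1 'b'
  8: (2,6) 2 'bc'
  9: (6,3) 0 ''
  10: (3,7) 1 'c'

[0, 4, 1, 3, 0, 1, 2, 1, 2, 0, 1]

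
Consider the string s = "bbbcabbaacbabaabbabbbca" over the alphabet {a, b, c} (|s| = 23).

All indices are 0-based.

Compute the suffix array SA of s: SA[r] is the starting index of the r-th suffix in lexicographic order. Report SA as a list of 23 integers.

[22, 13, 7, 11, 4, 14, 17, 8, 12, 6, 10, 16, 5, 15, 18, 0, 19, 1, 20, 2, 21, 3, 9]

rank→(start, suffix):
  0 → (22, 'a')
  1 → (13, 'aabbabbbca')
  2 → (7, 'aacbabaabbabbbca')
  3 → (11, 'abaabbabbbca')
  4 → (4, 'abbaacbabaabbabbbca')
  5 → (14, 'abbabbbca')
  6 → (17, 'abbbca')
  7 → (8, 'acbabaabbabbbca')
  8 → (12, 'baabbabbbca')
  9 → (6, 'baacbabaabbabbbca')
  10 → (10, 'babaabbabbbca')
  11 → (16, 'babbbca')
  12 → (5, 'bbaacbabaabbabbbca')
  13 → (15, 'bbabbbca')
  14 → (18, 'bbbca')
  15 → (0, 'bbbcabbaacbabaabbabbbca')
  16 → (19, 'bbca')
  17 → (1, 'bbcabbaacbabaabbabbbca')
  18 → (20, 'bca')
  19 → (2, 'bcabbaacbabaabbabbbca')
  20 → (21, 'ca')
  21 → (3, 'cabbaacbabaabbabbbca')
  22 → (9, 'cbabaabbabbbca')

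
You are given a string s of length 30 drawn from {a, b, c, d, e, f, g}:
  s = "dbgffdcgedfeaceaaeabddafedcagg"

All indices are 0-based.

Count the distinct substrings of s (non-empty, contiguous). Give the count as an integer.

437

rank | idx | suffix
   0 |  15 | aaeabddafedcagg
   1 |  18 | abddafedcagg
   2 |  12 | aceaaeabddafedcagg
   3 |  16 | aeabddafedcagg
   4 |  22 | afedcagg
   5 |  27 | agg
   6 |  19 | bddafedcagg
   7 |   1 | bgffdcgedfeaceaaeabddafedcagg
   8 |  26 | cagg
   9 |  13 | ceaaeabddafedcagg
  10 |   6 | cgedfeaceaaeabddafedcagg
  11 |  21 | dafedcagg
  12 |   0 | dbgffdcgedfeaceaaeabddafedcagg
  13 |  25 | dcagg
  14 |   5 | dcgedfeaceaaeabddafedcagg
  15 |  20 | ddafedcagg
  16 |   9 | dfeaceaaeabddafedcagg
  17 |  14 | eaaeabddafedcagg
  18 |  17 | eabddafedcagg
  19 |  11 | eaceaaeabddafedcagg
  20 |  24 | edcagg
  21 |   8 | edfeaceaaeabddafedcagg
  22 |   4 | fdcgedfeaceaaeabddafedcagg
  23 |  10 | feaceaaeabddafedcagg
  24 |  23 | fedcagg
  25 |   3 | ffdcgedfeaceaaeabddafedcagg
  26 |  29 | g
  27 |   7 | gedfeaceaaeabddafedcagg
  28 |   2 | gffdcgedfeaceaaeabddafedcagg
  29 |  28 | gg

SA = [15, 18, 12, 16, 22, 27, 19, 1, 26, 13, 6, 21, 0, 25, 5, 20, 9, 14, 17, 11, 24, 8, 4, 10, 23, 3, 29, 7, 2, 28]
rank  pair      lcp
   1  s[15:],s[18:]  1  'a'
   2  s[18:],s[12:]  1  'a'
   3  s[12:],s[16:]  1  'a'
   4  s[16:],s[22:]  1  'a'
   5  s[22:],s[27:]  1  'a'
   6  s[27:],s[19:]  0  ''
   7  s[19:],s[1:]  1  'b'
   8  s[1:],s[26:]  0  ''
   9  s[26:],s[13:]  1  'c'
  10  s[13:],s[6:]  1  'c'
  11  s[6:],s[21:]  0  ''
  12  s[21:],s[0:]  1  'd'
  13  s[0:],s[25:]  1  'd'
  14  s[25:],s[5:]  2  'dc'
  15  s[5:],s[20:]  1  'd'
  16  s[20:],s[9:]  1  'd'
  17  s[9:],s[14:]  0  ''
  18  s[14:],s[17:]  2  'ea'
  19  s[17:],s[11:]  2  'ea'
  20  s[11:],s[24:]  1  'e'
  21  s[24:],s[8:]  2  'ed'
  22  s[8:],s[4:]  0  ''
  23  s[4:],s[10:]  1  'f'
  24  s[10:],s[23:]  2  'fe'
  25  s[23:],s[3:]  1  'f'
  26  s[3:],s[29:]  0  ''
  27  s[29:],s[7:]  1  'g'
  28  s[7:],s[2:]  1  'g'
  29  s[2:],s[28:]  1  'g'

n(n+1)/2 = 30·31/2 = 465
Σ LCP = 0 + 1 + 1 + 1 + 1 + 1 + 0 + 1 + 0 + 1 + 1 + 0 + 1 + 1 + 2 + 1 + 1 + 0 + 2 + 2 + 1 + 2 + 0 + 1 + 2 + 1 + 0 + 1 + 1 + 1 = 28
distinct = 465 − 28 = 437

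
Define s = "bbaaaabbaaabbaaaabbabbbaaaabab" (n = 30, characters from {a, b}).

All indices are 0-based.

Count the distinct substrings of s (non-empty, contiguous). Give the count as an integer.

rank→(start, suffix):
  0 → (23, 'aaaabab')
  1 → (2, 'aaaabbaaabbaaaabbabbbaaaabab')
  2 → (13, 'aaaabbabbbaaaabab')
  3 → (24, 'aaabab')
  4 → (8, 'aaabbaaaabbabbbaaaabab')
  5 → (3, 'aaabbaaabbaaaabbabbbaaaabab')
  6 → (14, 'aaabbabbbaaaabab')
  7 → (25, 'aabab')
  8 → (9, 'aabbaaaabbabbbaaaabab')
  9 → (4, 'aabbaaabbaaaabbabbbaaaabab')
  10 → (15, 'aabbabbbaaaabab')
  11 → (28, 'ab')
  12 → (26, 'abab')
  13 → (10, 'abbaaaabbabbbaaaabab')
  14 → (5, 'abbaaabbaaaabbabbbaaaabab')
  15 → (16, 'abbabbbaaaabab')
  16 → (19, 'abbbaaaabab')
  17 → (29, 'b')
  18 → (22, 'baaaabab')
  19 → (1, 'baaaabbaaabbaaaabbabbbaaaabab')
  20 → (12, 'baaaabbabbbaaaabab')
  21 → (7, 'baaabbaaaabbabbbaaaabab')
  22 → (27, 'bab')
  23 → (18, 'babbbaaaabab')
  24 → (21, 'bbaaaabab')
  25 → (0, 'bbaaaabbaaabbaaaabbabbbaaaabab')
  26 → (11, 'bbaaaabbabbbaaaabab')
  27 → (6, 'bbaaabbaaaabbabbbaaaabab')
  28 → (17, 'bbabbbaaaabab')
  29 → (20, 'bbbaaaabab')

SA = [23, 2, 13, 24, 8, 3, 14, 25, 9, 4, 15, 28, 26, 10, 5, 16, 19, 29, 22, 1, 12, 7, 27, 18, 21, 0, 11, 6, 17, 20]
i: (SA[i-1],SA[i]) lcp shared
  1: (23,2) 5 'aaaab'
  2: (2,13) 7 'aaaabba'
  3: (13,24) 3 'aaa'
  4: (24,8) 4 'aaab'
  5: (8,3) 8 'aaabbaaa'
  6: (3,14) 6 'aaabba'
  7: (14,25) 2 'aa'
  8: (25,9) 3 'aab'
  9: (9,4) 7 'aabbaaa'
  10: (4,15) 5 'aabba'
  11: (15,28) 1 'a'
  12: (28,26) 2 'ab'
  13: (26,10) 2 'ab'
  14: (10,5) 6 'abbaaa'
  15: (5,16) 4 'abba'
  16: (16,19) 3 'abb'
  17: (19,29) 0 ''
  18: (29,22) 1 'b'
  19: (22,1) 6 'baaaab'
  20: (1,12) 8 'baaaabba'
  21: (12,7) 4 'baaa'
  22: (7,27) 2 'ba'
  23: (27,18) 3 'bab'
  24: (18,21) 1 'b'
  25: (21,0) 7 'bbaaaab'
  26: (0,11) 9 'bbaaaabba'
  27: (11,6) 5 'bbaaa'
  28: (6,17) 3 'bba'
  29: (17,20) 2 'bb'

n(n+1)/2 = 30·31/2 = 465
Σ LCP = 0 + 5 + 7 + 3 + 4 + 8 + 6 + 2 + 3 + 7 + 5 + 1 + 2 + 2 + 6 + 4 + 3 + 0 + 1 + 6 + 8 + 4 + 2 + 3 + 1 + 7 + 9 + 5 + 3 + 2 = 119
distinct = 465 − 119 = 346

346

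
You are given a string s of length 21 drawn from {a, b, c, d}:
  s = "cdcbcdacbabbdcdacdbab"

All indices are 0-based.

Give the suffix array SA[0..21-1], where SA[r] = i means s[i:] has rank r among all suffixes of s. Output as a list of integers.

[19, 9, 6, 15, 20, 18, 8, 10, 3, 11, 7, 2, 4, 13, 16, 0, 5, 14, 17, 1, 12]

sorted suffixes:
  #0 SA[0]=19  'ab'
  #1 SA[1]=9  'abbdcdacdbab'
  #2 SA[2]=6  'acbabbdcdacdbab'
  #3 SA[3]=15  'acdbab'
  #4 SA[4]=20  'b'
  #5 SA[5]=18  'bab'
  #6 SA[6]=8  'babbdcdacdbab'
  #7 SA[7]=10  'bbdcdacdbab'
  #8 SA[8]=3  'bcdacbabbdcdacdbab'
  #9 SA[9]=11  'bdcdacdbab'
  #10 SA[10]=7  'cbabbdcdacdbab'
  #11 SA[11]=2  'cbcdacbabbdcdacdbab'
  #12 SA[12]=4  'cdacbabbdcdacdbab'
  #13 SA[13]=13  'cdacdbab'
  #14 SA[14]=16  'cdbab'
  #15 SA[15]=0  'cdcbcdacbabbdcdacdbab'
  #16 SA[16]=5  'dacbabbdcdacdbab'
  #17 SA[17]=14  'dacdbab'
  #18 SA[18]=17  'dbab'
  #19 SA[19]=1  'dcbcdacbabbdcdacdbab'
  #20 SA[20]=12  'dcdacdbab'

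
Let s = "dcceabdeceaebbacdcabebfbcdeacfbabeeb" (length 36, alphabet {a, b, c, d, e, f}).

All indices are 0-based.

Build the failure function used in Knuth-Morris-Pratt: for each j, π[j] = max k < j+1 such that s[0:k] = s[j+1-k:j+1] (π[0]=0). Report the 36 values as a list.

π[0] = 0
j=1 s[j]='c': π[1]=0 (border '')
j=2 s[j]='c': π[2]=0 (border '')
j=3 s[j]='e': π[3]=0 (border '')
j=4 s[j]='a': π[4]=0 (border '')
j=5 s[j]='b': π[5]=0 (border '')
j=6 s[j]='d': π[6]=1 (border 'd')
j=7 s[j]='e': k: 1→0; π[7]=0 (border '')
j=8 s[j]='c': π[8]=0 (border '')
j=9 s[j]='e': π[9]=0 (border '')
j=10 s[j]='a': π[10]=0 (border '')
j=11 s[j]='e': π[11]=0 (border '')
j=12 s[j]='b': π[12]=0 (border '')
j=13 s[j]='b': π[13]=0 (border '')
j=14 s[j]='a': π[14]=0 (border '')
j=15 s[j]='c': π[15]=0 (border '')
j=16 s[j]='d': π[16]=1 (border 'd')
j=17 s[j]='c': π[17]=2 (border 'dc')
j=18 s[j]='a': k: 2→0; π[18]=0 (border '')
j=19 s[j]='b': π[19]=0 (border '')
j=20 s[j]='e': π[20]=0 (border '')
j=21 s[j]='b': π[21]=0 (border '')
j=22 s[j]='f': π[22]=0 (border '')
j=23 s[j]='b': π[23]=0 (border '')
j=24 s[j]='c': π[24]=0 (border '')
j=25 s[j]='d': π[25]=1 (border 'd')
j=26 s[j]='e': k: 1→0; π[26]=0 (border '')
j=27 s[j]='a': π[27]=0 (border '')
j=28 s[j]='c': π[28]=0 (border '')
j=29 s[j]='f': π[29]=0 (border '')
j=30 s[j]='b': π[30]=0 (border '')
j=31 s[j]='a': π[31]=0 (border '')
j=32 s[j]='b': π[32]=0 (border '')
j=33 s[j]='e': π[33]=0 (border '')
j=34 s[j]='e': π[34]=0 (border '')
j=35 s[j]='b': π[35]=0 (border '')

[0, 0, 0, 0, 0, 0, 1, 0, 0, 0, 0, 0, 0, 0, 0, 0, 1, 2, 0, 0, 0, 0, 0, 0, 0, 1, 0, 0, 0, 0, 0, 0, 0, 0, 0, 0]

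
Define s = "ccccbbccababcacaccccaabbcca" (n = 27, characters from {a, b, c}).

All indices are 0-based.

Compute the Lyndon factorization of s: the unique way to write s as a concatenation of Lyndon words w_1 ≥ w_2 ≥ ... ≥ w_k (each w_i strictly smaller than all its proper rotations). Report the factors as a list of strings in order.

["c", "c", "c", "c", "bbcc", "ababcacacccc", "aabbcc", "a"]

emit factor 1: 'c' (i=0, period=1)
emit factor 2: 'c' (i=1, period=1)
emit factor 3: 'c' (i=2, period=1)
emit factor 4: 'c' (i=3, period=1)
emit factor 5: 'bbcc' (i=4, period=4)
emit factor 6: 'ababcacacccc' (i=8, period=12)
emit factor 7: 'aabbcc' (i=20, period=6)
emit factor 8: 'a' (i=26, period=1)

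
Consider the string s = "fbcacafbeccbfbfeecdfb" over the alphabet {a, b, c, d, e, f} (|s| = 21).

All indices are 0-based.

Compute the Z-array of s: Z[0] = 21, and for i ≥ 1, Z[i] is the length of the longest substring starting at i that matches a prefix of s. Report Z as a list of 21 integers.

[21, 0, 0, 0, 0, 0, 2, 0, 0, 0, 0, 0, 2, 0, 1, 0, 0, 0, 0, 2, 0]

Z[0]=21
i=1: i≥r, start 0; Z[1]=0
i=2: i≥r, start 0; Z[2]=0
i=3: i≥r, start 0; Z[3]=0
i=4: i≥r, start 0; Z[4]=0
i=5: i≥r, start 0; Z[5]=0
i=6: i≥r, start 0; Z[6]=2 extend→box=[6,8)
i=7: min(r-i=1, Z[1]=0)=0; Z[7]=0
i=8: i≥r, start 0; Z[8]=0
i=9: i≥r, start 0; Z[9]=0
i=10: i≥r, start 0; Z[10]=0
i=11: i≥r, start 0; Z[11]=0
i=12: i≥r, start 0; Z[12]=2 extend→box=[12,14)
i=13: min(r-i=1, Z[1]=0)=0; Z[13]=0
i=14: i≥r, start 0; Z[14]=1 extend→box=[14,15)
i=15: i≥r, start 0; Z[15]=0
i=16: i≥r, start 0; Z[16]=0
i=17: i≥r, start 0; Z[17]=0
i=18: i≥r, start 0; Z[18]=0
i=19: i≥r, start 0; Z[19]=2 extend→box=[19,21)
i=20: min(r-i=1, Z[1]=0)=0; Z[20]=0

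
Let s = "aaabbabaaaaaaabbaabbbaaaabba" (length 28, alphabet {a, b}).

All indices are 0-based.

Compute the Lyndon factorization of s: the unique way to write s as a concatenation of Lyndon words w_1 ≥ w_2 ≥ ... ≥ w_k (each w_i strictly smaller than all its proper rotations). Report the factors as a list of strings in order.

["aaabbab", "aaaaaaabbaabbbaaaabb", "a"]

emit factor 1: 'aaabbab' (i=0, period=7)
emit factor 2: 'aaaaaaabbaabbbaaaabb' (i=7, period=20)
emit factor 3: 'a' (i=27, period=1)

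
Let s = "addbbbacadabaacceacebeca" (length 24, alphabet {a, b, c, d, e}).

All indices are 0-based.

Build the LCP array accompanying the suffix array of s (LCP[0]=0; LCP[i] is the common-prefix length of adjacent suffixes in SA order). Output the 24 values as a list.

sorted suffixes:
  #0 SA[0]=23  'a'
  #1 SA[1]=12  'aacceacebeca'
  #2 SA[2]=10  'abaacceacebeca'
  #3 SA[3]=6  'acadabaacceacebeca'
  #4 SA[4]=13  'acceacebeca'
  #5 SA[5]=17  'acebeca'
  #6 SA[6]=8  'adabaacceacebeca'
  #7 SA[7]=0  'addbbbacadabaacceacebeca'
  #8 SA[8]=11  'baacceacebeca'
  #9 SA[9]=5  'bacadabaacceacebeca'
  #10 SA[10]=4  'bbacadabaacceacebeca'
  #11 SA[11]=3  'bbbacadabaacceacebeca'
  #12 SA[12]=20  'beca'
  #13 SA[13]=22  'ca'
  #14 SA[14]=7  'cadabaacceacebeca'
  #15 SA[15]=14  'cceacebeca'
  #16 SA[16]=15  'ceacebeca'
  #17 SA[17]=18  'cebeca'
  #18 SA[18]=9  'dabaacceacebeca'
  #19 SA[19]=2  'dbbbacadabaacceacebeca'
  #20 SA[20]=1  'ddbbbacadabaacceacebeca'
  #21 SA[21]=16  'eacebeca'
  #22 SA[22]=19  'ebeca'
  #23 SA[23]=21  'eca'

SA = [23, 12, 10, 6, 13, 17, 8, 0, 11, 5, 4, 3, 20, 22, 7, 14, 15, 18, 9, 2, 1, 16, 19, 21]
[i] adj suffixes → lcp
  [1] 23/12 → 1 ('a')
  [2] 12/10 → 1 ('a')
  [3] 10/6 → 1 ('a')
  [4] 6/13 → 2 ('ac')
  [5] 13/17 → 2 ('ac')
  [6] 17/8 → 1 ('a')
  [7] 8/0 → 2 ('ad')
  [8] 0/11 → 0 ('')
  [9] 11/5 → 2 ('ba')
  [10] 5/4 → 1 ('b')
  [11] 4/3 → 2 ('bb')
  [12] 3/20 → 1 ('b')
  [13] 20/22 → 0 ('')
  [14] 22/7 → 2 ('ca')
  [15] 7/14 → 1 ('c')
  [16] 14/15 → 1 ('c')
  [17] 15/18 → 2 ('ce')
  [18] 18/9 → 0 ('')
  [19] 9/2 → 1 ('d')
  [20] 2/1 → 1 ('d')
  [21] 1/16 → 0 ('')
  [22] 16/19 → 1 ('e')
  [23] 19/21 → 1 ('e')

[0, 1, 1, 1, 2, 2, 1, 2, 0, 2, 1, 2, 1, 0, 2, 1, 1, 2, 0, 1, 1, 0, 1, 1]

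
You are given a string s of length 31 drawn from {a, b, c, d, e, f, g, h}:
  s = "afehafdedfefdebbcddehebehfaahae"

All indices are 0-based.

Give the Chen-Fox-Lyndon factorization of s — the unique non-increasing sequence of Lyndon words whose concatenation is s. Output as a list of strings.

emit factor 1: 'afeh' (i=0, period=4)
emit factor 2: 'afdedfefdebbcddehebehf' (i=4, period=22)
emit factor 3: 'aahae' (i=26, period=5)

["afeh", "afdedfefdebbcddehebehf", "aahae"]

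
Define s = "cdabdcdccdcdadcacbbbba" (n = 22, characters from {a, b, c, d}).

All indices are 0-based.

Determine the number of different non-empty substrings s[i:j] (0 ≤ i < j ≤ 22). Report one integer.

222

rank | idx | suffix
   0 |  21 | a
   1 |   2 | abdcdccdcdadcacbbbba
   2 |  15 | acbbbba
   3 |  12 | adcacbbbba
   4 |  20 | ba
   5 |  19 | bba
   6 |  18 | bbba
   7 |  17 | bbbba
   8 |   3 | bdcdccdcdadcacbbbba
   9 |  14 | cacbbbba
  10 |  16 | cbbbba
  11 |   7 | ccdcdadcacbbbba
  12 |   0 | cdabdcdccdcdadcacbbbba
  13 |  10 | cdadcacbbbba
  14 |   5 | cdccdcdadcacbbbba
  15 |   8 | cdcdadcacbbbba
  16 |   1 | dabdcdccdcdadcacbbbba
  17 |  11 | dadcacbbbba
  18 |  13 | dcacbbbba
  19 |   6 | dccdcdadcacbbbba
  20 |   9 | dcdadcacbbbba
  21 |   4 | dcdccdcdadcacbbbba

SA = [21, 2, 15, 12, 20, 19, 18, 17, 3, 14, 16, 7, 0, 10, 5, 8, 1, 11, 13, 6, 9, 4]
[i] adj suffixes → lcp
  [1] 21/2 → 1 ('a')
  [2] 2/15 → 1 ('a')
  [3] 15/12 → 1 ('a')
  [4] 12/20 → 0 ('')
  [5] 20/19 → 1 ('b')
  [6] 19/18 → 2 ('bb')
  [7] 18/17 → 3 ('bbb')
  [8] 17/3 → 1 ('b')
  [9] 3/14 → 0 ('')
  [10] 14/16 → 1 ('c')
  [11] 16/7 → 1 ('c')
  [12] 7/0 → 1 ('c')
  [13] 0/10 → 3 ('cda')
  [14] 10/5 → 2 ('cd')
  [15] 5/8 → 3 ('cdc')
  [16] 8/1 → 0 ('')
  [17] 1/11 → 2 ('da')
  [18] 11/13 → 1 ('d')
  [19] 13/6 → 2 ('dc')
  [20] 6/9 → 2 ('dc')
  [21] 9/4 → 3 ('dcd')

n(n+1)/2 = 22·23/2 = 253
Σ LCP = 0 + 1 + 1 + 1 + 0 + 1 + 2 + 3 + 1 + 0 + 1 + 1 + 1 + 3 + 2 + 3 + 0 + 2 + 1 + 2 + 2 + 3 = 31
distinct = 253 − 31 = 222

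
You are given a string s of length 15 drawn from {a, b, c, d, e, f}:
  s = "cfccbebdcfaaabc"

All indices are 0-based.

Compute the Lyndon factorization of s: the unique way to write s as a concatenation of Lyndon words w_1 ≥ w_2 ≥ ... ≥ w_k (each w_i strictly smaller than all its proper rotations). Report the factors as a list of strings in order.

["cf", "c", "c", "be", "bdcf", "aaabc"]

emit factor 1: 'cf' (i=0, period=2)
emit factor 2: 'c' (i=2, period=1)
emit factor 3: 'c' (i=3, period=1)
emit factor 4: 'be' (i=4, period=2)
emit factor 5: 'bdcf' (i=6, period=4)
emit factor 6: 'aaabc' (i=10, period=5)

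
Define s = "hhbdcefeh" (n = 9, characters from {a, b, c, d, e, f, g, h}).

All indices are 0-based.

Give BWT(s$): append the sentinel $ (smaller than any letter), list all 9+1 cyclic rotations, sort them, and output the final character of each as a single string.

rank  rotation    last
    0  $hhbdcefeh  h
    1  bdcefeh$hh  h
    2  cefeh$hhbd  d
    3  dcefeh$hhb  b
    4  efeh$hhbdc  c
    5  eh$hhbdcef  f
    6  feh$hhbdce  e
    7  h$hhbdcefe  e
    8  hbdcefeh$h  h
    9  hhbdcefeh$  $

hhdbcfeeh$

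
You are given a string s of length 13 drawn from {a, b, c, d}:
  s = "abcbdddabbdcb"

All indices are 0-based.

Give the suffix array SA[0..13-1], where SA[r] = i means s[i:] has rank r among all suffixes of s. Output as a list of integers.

rank | idx | suffix
   0 |   7 | abbdcb
   1 |   0 | abcbdddabbdcb
   2 |  12 | b
   3 |   8 | bbdcb
   4 |   1 | bcbdddabbdcb
   5 |   9 | bdcb
   6 |   3 | bdddabbdcb
   7 |  11 | cb
   8 |   2 | cbdddabbdcb
   9 |   6 | dabbdcb
  10 |  10 | dcb
  11 |   5 | ddabbdcb
  12 |   4 | dddabbdcb

[7, 0, 12, 8, 1, 9, 3, 11, 2, 6, 10, 5, 4]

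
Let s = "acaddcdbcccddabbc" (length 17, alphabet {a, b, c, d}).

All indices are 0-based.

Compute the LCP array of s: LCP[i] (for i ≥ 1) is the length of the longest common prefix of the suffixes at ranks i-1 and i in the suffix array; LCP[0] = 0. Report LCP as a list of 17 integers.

rank | idx | suffix
   0 |  13 | abbc
   1 |   0 | acaddcdbcccddabbc
   2 |   2 | addcdbcccddabbc
   3 |  14 | bbc
   4 |  15 | bc
   5 |   7 | bcccddabbc
   6 |  16 | c
   7 |   1 | caddcdbcccddabbc
   8 |   8 | cccddabbc
   9 |   9 | ccddabbc
  10 |   5 | cdbcccddabbc
  11 |  10 | cddabbc
  12 |  12 | dabbc
  13 |   6 | dbcccddabbc
  14 |   4 | dcdbcccddabbc
  15 |  11 | ddabbc
  16 |   3 | ddcdbcccddabbc

SA = [13, 0, 2, 14, 15, 7, 16, 1, 8, 9, 5, 10, 12, 6, 4, 11, 3]
rank  pair      lcp
   1  s[13:],s[0:]  1  'a'
   2  s[0:],s[2:]  1  'a'
   3  s[2:],s[14:]  0  ''
   4  s[14:],s[15:]  1  'b'
   5  s[15:],s[7:]  2  'bc'
   6  s[7:],s[16:]  0  ''
   7  s[16:],s[1:]  1  'c'
   8  s[1:],s[8:]  1  'c'
   9  s[8:],s[9:]  2  'cc'
  10  s[9:],s[5:]  1  'c'
  11  s[5:],s[10:]  2  'cd'
  12  s[10:],s[12:]  0  ''
  13  s[12:],s[6:]  1  'd'
  14  s[6:],s[4:]  1  'd'
  15  s[4:],s[11:]  1  'd'
  16  s[11:],s[3:]  2  'dd'

[0, 1, 1, 0, 1, 2, 0, 1, 1, 2, 1, 2, 0, 1, 1, 1, 2]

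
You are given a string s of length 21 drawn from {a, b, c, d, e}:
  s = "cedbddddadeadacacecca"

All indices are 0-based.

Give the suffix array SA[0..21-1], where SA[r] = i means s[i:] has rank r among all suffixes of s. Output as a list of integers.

rank→(start, suffix):
  0 → (20, 'a')
  1 → (13, 'acacecca')
  2 → (15, 'acecca')
  3 → (11, 'adacacecca')
  4 → (8, 'adeadacacecca')
  5 → (3, 'bddddadeadacacecca')
  6 → (19, 'ca')
  7 → (14, 'cacecca')
  8 → (18, 'cca')
  9 → (16, 'cecca')
  10 → (0, 'cedbddddadeadacacecca')
  11 → (12, 'dacacecca')
  12 → (7, 'dadeadacacecca')
  13 → (2, 'dbddddadeadacacecca')
  14 → (6, 'ddadeadacacecca')
  15 → (5, 'dddadeadacacecca')
  16 → (4, 'ddddadeadacacecca')
  17 → (9, 'deadacacecca')
  18 → (10, 'eadacacecca')
  19 → (17, 'ecca')
  20 → (1, 'edbddddadeadacacecca')

[20, 13, 15, 11, 8, 3, 19, 14, 18, 16, 0, 12, 7, 2, 6, 5, 4, 9, 10, 17, 1]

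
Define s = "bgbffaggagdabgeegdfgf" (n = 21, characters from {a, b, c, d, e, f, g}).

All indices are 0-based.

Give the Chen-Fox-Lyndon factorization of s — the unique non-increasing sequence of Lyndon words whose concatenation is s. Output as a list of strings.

emit factor 1: 'bg' (i=0, period=2)
emit factor 2: 'bff' (i=2, period=3)
emit factor 3: 'agg' (i=5, period=3)
emit factor 4: 'agd' (i=8, period=3)
emit factor 5: 'abgeegdfgf' (i=11, period=10)

["bg", "bff", "agg", "agd", "abgeegdfgf"]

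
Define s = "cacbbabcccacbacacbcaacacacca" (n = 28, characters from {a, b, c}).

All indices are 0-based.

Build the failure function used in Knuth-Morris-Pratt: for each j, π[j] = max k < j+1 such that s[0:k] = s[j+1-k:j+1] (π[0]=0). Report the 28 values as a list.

π[0] = 0
j=1 s[j]='a': π[1]=0 (border '')
j=2 s[j]='c': π[2]=1 (border 'c')
j=3 s[j]='b': k: 1→0; π[3]=0 (border '')
j=4 s[j]='b': π[4]=0 (border '')
j=5 s[j]='a': π[5]=0 (border '')
j=6 s[j]='b': π[6]=0 (border '')
j=7 s[j]='c': π[7]=1 (border 'c')
j=8 s[j]='c': k: 1→0; π[8]=1 (border 'c')
j=9 s[j]='c': k: 1→0; π[9]=1 (border 'c')
j=10 s[j]='a': π[10]=2 (border 'ca')
j=11 s[j]='c': π[11]=3 (border 'cac')
j=12 s[j]='b': π[12]=4 (border 'cacb')
j=13 s[j]='a': k: 4→0; π[13]=0 (border '')
j=14 s[j]='c': π[14]=1 (border 'c')
j=15 s[j]='a': π[15]=2 (border 'ca')
j=16 s[j]='c': π[16]=3 (border 'cac')
j=17 s[j]='b': π[17]=4 (border 'cacb')
j=18 s[j]='c': k: 4→0; π[18]=1 (border 'c')
j=19 s[j]='a': π[19]=2 (border 'ca')
j=20 s[j]='a': k: 2→0; π[20]=0 (border '')
j=21 s[j]='c': π[21]=1 (border 'c')
j=22 s[j]='a': π[22]=2 (border 'ca')
j=23 s[j]='c': π[23]=3 (border 'cac')
j=24 s[j]='a': k: 3→1; π[24]=2 (border 'ca')
j=25 s[j]='c': π[25]=3 (border 'cac')
j=26 s[j]='c': k: 3→1→0; π[26]=1 (border 'c')
j=27 s[j]='a': π[27]=2 (border 'ca')

[0, 0, 1, 0, 0, 0, 0, 1, 1, 1, 2, 3, 4, 0, 1, 2, 3, 4, 1, 2, 0, 1, 2, 3, 2, 3, 1, 2]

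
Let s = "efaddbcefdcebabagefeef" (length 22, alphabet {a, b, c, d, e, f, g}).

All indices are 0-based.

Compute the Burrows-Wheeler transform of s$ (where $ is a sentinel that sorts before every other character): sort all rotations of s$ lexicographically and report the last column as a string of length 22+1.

fbfbeaddbdfacfe$cgeeeea

rank  rotation                 last
    0  $efaddbcefdcebabagefeef  f
    1  abagefeef$efaddbcefdceb  b
    2  addbcefdcebabagefeef$ef  f
    3  agefeef$efaddbcefdcebab  b
    4  babagefeef$efaddbcefdce  e
    5  bagefeef$efaddbcefdceba  a
    6  bcefdcebabagefeef$efadd  d
    7  cebabagefeef$efaddbcefd  d
    8  cefdcebabagefeef$efaddb  b
    9  dbcefdcebabagefeef$efad  d
   10  dcebabagefeef$efaddbcef  f
   11  ddbcefdcebabagefeef$efa  a
   12  ebabagefeef$efaddbcefdc  c
   13  eef$efaddbcefdcebabagef  f
   14  ef$efaddbcefdcebabagefe  e
   15  efaddbcefdcebabagefeef$  $
   16  efdcebabagefeef$efaddbc  c
   17  efeef$efaddbcefdcebabag  g
   18  f$efaddbcefdcebabagefee  e
   19  faddbcefdcebabagefeef$e  e
   20  fdcebabagefeef$efaddbce  e
   21  feef$efaddbcefdcebabage  e
   22  gefeef$efaddbcefdcebaba  a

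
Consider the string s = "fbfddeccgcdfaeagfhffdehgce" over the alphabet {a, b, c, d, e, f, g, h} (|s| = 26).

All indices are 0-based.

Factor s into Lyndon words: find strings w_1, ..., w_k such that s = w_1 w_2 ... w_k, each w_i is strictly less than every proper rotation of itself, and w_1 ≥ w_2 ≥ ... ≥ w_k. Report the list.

emit factor 1: 'f' (i=0, period=1)
emit factor 2: 'bfddeccgcdf' (i=1, period=11)
emit factor 3: 'aeagfhffdehgce' (i=12, period=14)

["f", "bfddeccgcdf", "aeagfhffdehgce"]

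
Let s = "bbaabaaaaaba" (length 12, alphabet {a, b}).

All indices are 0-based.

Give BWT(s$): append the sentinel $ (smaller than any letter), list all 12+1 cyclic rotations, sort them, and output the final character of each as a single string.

rank  rotation       last
    0  $bbaabaaaaaba  a
    1  a$bbaabaaaaab  b
    2  aaaaaba$bbaab  b
    3  aaaaba$bbaaba  a
    4  aaaba$bbaabaa  a
    5  aaba$bbaabaaa  a
    6  aabaaaaaba$bb  b
    7  aba$bbaabaaaa  a
    8  abaaaaaba$bba  a
    9  ba$bbaabaaaaa  a
   10  baaaaaba$bbaa  a
   11  baabaaaaaba$b  b
   12  bbaabaaaaaba$  $

abbaaabaaaab$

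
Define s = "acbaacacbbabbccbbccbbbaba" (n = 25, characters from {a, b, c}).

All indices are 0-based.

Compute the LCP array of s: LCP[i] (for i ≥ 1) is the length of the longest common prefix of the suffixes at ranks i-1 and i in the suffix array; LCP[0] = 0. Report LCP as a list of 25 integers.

rank | idx | suffix
   0 |  24 | a
   1 |   3 | aacacbbabbccbbccbbbaba
   2 |  22 | aba
   3 |  10 | abbccbbccbbbaba
   4 |   4 | acacbbabbccbbccbbbaba
   5 |   0 | acbaacacbbabbccbbccbbbaba
   6 |   6 | acbbabbccbbccbbbaba
   7 |  23 | ba
   8 |   2 | baacacbbabbccbbccbbbaba
   9 |  21 | baba
  10 |   9 | babbccbbccbbbaba
  11 |  20 | bbaba
  12 |   8 | bbabbccbbccbbbaba
  13 |  19 | bbbaba
  14 |  15 | bbccbbbaba
  15 |  11 | bbccbbccbbbaba
  16 |  16 | bccbbbaba
  17 |  12 | bccbbccbbbaba
  18 |   5 | cacbbabbccbbccbbbaba
  19 |   1 | cbaacacbbabbccbbccbbbaba
  20 |   7 | cbbabbccbbccbbbaba
  21 |  18 | cbbbaba
  22 |  14 | cbbccbbbaba
  23 |  17 | ccbbbaba
  24 |  13 | ccbbccbbbaba

SA = [24, 3, 22, 10, 4, 0, 6, 23, 2, 21, 9, 20, 8, 19, 15, 11, 16, 12, 5, 1, 7, 18, 14, 17, 13]
rank  pair      lcp
   1  s[24:],s[3:]  1  'a'
   2  s[3:],s[22:]  1  'a'
   3  s[22:],s[10:]  2  'ab'
   4  s[10:],s[4:]  1  'a'
   5  s[4:],s[0:]  2  'ac'
   6  s[0:],s[6:]  3  'acb'
   7  s[6:],s[23:]  0  ''
   8  s[23:],s[2:]  2  'ba'
   9  s[2:],s[21:]  2  'ba'
  10  s[21:],s[9:]  3  'bab'
  11  s[9:],s[20:]  1  'b'
  12  s[20:],s[8:]  4  'bbab'
  13  s[8:],s[19:]  2  'bb'
  14  s[19:],s[15:]  2  'bb'
  15  s[15:],s[11:]  6  'bbccbb'
  16  s[11:],s[16:]  1  'b'
  17  s[16:],s[12:]  5  'bccbb'
  18  s[12:],s[5:]  0  ''
  19  s[5:],s[1:]  1  'c'
  20  s[1:],s[7:]  2  'cb'
  21  s[7:],s[18:]  3  'cbb'
  22  s[18:],s[14:]  3  'cbb'
  23  s[14:],s[17:]  1  'c'
  24  s[17:],s[13:]  4  'ccbb'

[0, 1, 1, 2, 1, 2, 3, 0, 2, 2, 3, 1, 4, 2, 2, 6, 1, 5, 0, 1, 2, 3, 3, 1, 4]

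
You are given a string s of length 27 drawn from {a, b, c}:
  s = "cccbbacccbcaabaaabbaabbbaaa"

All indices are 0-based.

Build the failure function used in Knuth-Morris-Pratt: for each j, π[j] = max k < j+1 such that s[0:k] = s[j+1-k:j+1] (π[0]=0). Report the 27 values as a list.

[0, 1, 2, 0, 0, 0, 1, 2, 3, 4, 1, 0, 0, 0, 0, 0, 0, 0, 0, 0, 0, 0, 0, 0, 0, 0, 0]

π[0] = 0
j=1 s[j]='c': π[1]=1 (border 'c')
j=2 s[j]='c': π[2]=2 (border 'cc')
j=3 s[j]='b': k: 2→1→0; π[3]=0 (border '')
j=4 s[j]='b': π[4]=0 (border '')
j=5 s[j]='a': π[5]=0 (border '')
j=6 s[j]='c': π[6]=1 (border 'c')
j=7 s[j]='c': π[7]=2 (border 'cc')
j=8 s[j]='c': π[8]=3 (border 'ccc')
j=9 s[j]='b': π[9]=4 (border 'cccb')
j=10 s[j]='c': k: 4→0; π[10]=1 (border 'c')
j=11 s[j]='a': k: 1→0; π[11]=0 (border '')
j=12 s[j]='a': π[12]=0 (border '')
j=13 s[j]='b': π[13]=0 (border '')
j=14 s[j]='a': π[14]=0 (border '')
j=15 s[j]='a': π[15]=0 (border '')
j=16 s[j]='a': π[16]=0 (border '')
j=17 s[j]='b': π[17]=0 (border '')
j=18 s[j]='b': π[18]=0 (border '')
j=19 s[j]='a': π[19]=0 (border '')
j=20 s[j]='a': π[20]=0 (border '')
j=21 s[j]='b': π[21]=0 (border '')
j=22 s[j]='b': π[22]=0 (border '')
j=23 s[j]='b': π[23]=0 (border '')
j=24 s[j]='a': π[24]=0 (border '')
j=25 s[j]='a': π[25]=0 (border '')
j=26 s[j]='a': π[26]=0 (border '')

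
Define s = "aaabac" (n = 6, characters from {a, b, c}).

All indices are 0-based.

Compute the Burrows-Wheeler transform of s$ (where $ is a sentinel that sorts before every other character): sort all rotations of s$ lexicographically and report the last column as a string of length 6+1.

c$aabaa

rank  rotation last
    0  $aaabac  c
    1  aaabac$  $
    2  aabac$a  a
    3  abac$aa  a
    4  ac$aaab  b
    5  bac$aaa  a
    6  c$aaaba  a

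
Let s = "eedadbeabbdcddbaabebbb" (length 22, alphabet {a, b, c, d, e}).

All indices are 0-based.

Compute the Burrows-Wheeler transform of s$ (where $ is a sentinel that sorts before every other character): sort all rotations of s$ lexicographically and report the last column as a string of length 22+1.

rank  rotation                 last
    0  $eedadbeabbdcddbaabebbb  b
    1  aabebbb$eedadbeabbdcddb  b
    2  abbdcddbaabebbb$eedadbe  e
    3  abebbb$eedadbeabbdcddba  a
    4  adbeabbdcddbaabebbb$eed  d
    5  b$eedadbeabbdcddbaabebb  b
    6  baabebbb$eedadbeabbdcdd  d
    7  bb$eedadbeabbdcddbaabeb  b
    8  bbb$eedadbeabbdcddbaabe  e
    9  bbdcddbaabebbb$eedadbea  a
   10  bdcddbaabebbb$eedadbeab  b
   11  beabbdcddbaabebbb$eedad  d
   12  bebbb$eedadbeabbdcddbaa  a
   13  cddbaabebbb$eedadbeabbd  d
   14  dadbeabbdcddbaabebbb$ee  e
   15  dbaabebbb$eedadbeabbdcd  d
   16  dbeabbdcddbaabebbb$eeda  a
   17  dcddbaabebbb$eedadbeabb  b
   18  ddbaabebbb$eedadbeabbdc  c
   19  eabbdcddbaabebbb$eedadb  b
   20  ebbb$eedadbeabbdcddbaab  b
   21  edadbeabbdcddbaabebbb$e  e
   22  eedadbeabbdcddbaabebbb$  $

bbeadbdbeabdadedabcbbe$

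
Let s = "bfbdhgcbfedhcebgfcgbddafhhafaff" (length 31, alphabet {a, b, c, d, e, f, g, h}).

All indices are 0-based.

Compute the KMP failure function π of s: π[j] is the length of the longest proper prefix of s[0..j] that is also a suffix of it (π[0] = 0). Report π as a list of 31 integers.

π[0] = 0
j=1 s[j]='f': π[1]=0 (border '')
j=2 s[j]='b': π[2]=1 (border 'b')
j=3 s[j]='d': k: 1→0; π[3]=0 (border '')
j=4 s[j]='h': π[4]=0 (border '')
j=5 s[j]='g': π[5]=0 (border '')
j=6 s[j]='c': π[6]=0 (border '')
j=7 s[j]='b': π[7]=1 (border 'b')
j=8 s[j]='f': π[8]=2 (border 'bf')
j=9 s[j]='e': k: 2→0; π[9]=0 (border '')
j=10 s[j]='d': π[10]=0 (border '')
j=11 s[j]='h': π[11]=0 (border '')
j=12 s[j]='c': π[12]=0 (border '')
j=13 s[j]='e': π[13]=0 (border '')
j=14 s[j]='b': π[14]=1 (border 'b')
j=15 s[j]='g': k: 1→0; π[15]=0 (border '')
j=16 s[j]='f': π[16]=0 (border '')
j=17 s[j]='c': π[17]=0 (border '')
j=18 s[j]='g': π[18]=0 (border '')
j=19 s[j]='b': π[19]=1 (border 'b')
j=20 s[j]='d': k: 1→0; π[20]=0 (border '')
j=21 s[j]='d': π[21]=0 (border '')
j=22 s[j]='a': π[22]=0 (border '')
j=23 s[j]='f': π[23]=0 (border '')
j=24 s[j]='h': π[24]=0 (border '')
j=25 s[j]='h': π[25]=0 (border '')
j=26 s[j]='a': π[26]=0 (border '')
j=27 s[j]='f': π[27]=0 (border '')
j=28 s[j]='a': π[28]=0 (border '')
j=29 s[j]='f': π[29]=0 (border '')
j=30 s[j]='f': π[30]=0 (border '')

[0, 0, 1, 0, 0, 0, 0, 1, 2, 0, 0, 0, 0, 0, 1, 0, 0, 0, 0, 1, 0, 0, 0, 0, 0, 0, 0, 0, 0, 0, 0]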